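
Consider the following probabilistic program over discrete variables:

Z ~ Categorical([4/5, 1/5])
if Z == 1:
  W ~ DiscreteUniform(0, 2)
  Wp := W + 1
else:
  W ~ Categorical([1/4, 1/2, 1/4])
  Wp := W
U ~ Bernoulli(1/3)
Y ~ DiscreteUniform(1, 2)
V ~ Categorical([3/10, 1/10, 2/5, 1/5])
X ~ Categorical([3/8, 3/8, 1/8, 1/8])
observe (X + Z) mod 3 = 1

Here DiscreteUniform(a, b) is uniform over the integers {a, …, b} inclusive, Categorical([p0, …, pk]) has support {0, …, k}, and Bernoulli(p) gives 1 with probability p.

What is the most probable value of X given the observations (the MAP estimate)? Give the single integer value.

argmax_v P(X = v | obs) = 1

Enumerate traces; 144 have nonzero weight after conditioning:
  (Z=0, W=0, U=0, Y=1, V=0, X=1) weight 3/400
  (Z=0, W=0, U=0, Y=1, V=1, X=1) weight 1/400
  (Z=0, W=0, U=0, Y=1, V=2, X=1) weight 1/100
  (Z=0, W=0, U=0, Y=1, V=3, X=1) weight 1/200
  (Z=0, W=0, U=0, Y=2, V=0, X=1) weight 3/400
  (Z=0, W=0, U=0, Y=2, V=1, X=1) weight 1/400
  (Z=0, W=0, U=0, Y=2, V=2, X=1) weight 1/100
  (Z=0, W=0, U=0, Y=2, V=3, X=1) weight 1/200
  (Z=1, W=0, U=0, Y=1, V=0, X=0) weight 1/400
  (Z=1, W=0, U=0, Y=1, V=0, X=3) weight 1/1200
  … 134 more
Group by X:
  weight(X=0) = 3/40
  weight(X=1) = 3/10
  weight(X=3) = 1/40
Total weight = 3/40 + 3/10 + 1/40 = 2/5
P(X=0 | obs) = 3/40 / 2/5 = 3/16
P(X=1 | obs) = 3/10 / 2/5 = 3/4
P(X=3 | obs) = 1/40 / 2/5 = 1/16
argmax = 1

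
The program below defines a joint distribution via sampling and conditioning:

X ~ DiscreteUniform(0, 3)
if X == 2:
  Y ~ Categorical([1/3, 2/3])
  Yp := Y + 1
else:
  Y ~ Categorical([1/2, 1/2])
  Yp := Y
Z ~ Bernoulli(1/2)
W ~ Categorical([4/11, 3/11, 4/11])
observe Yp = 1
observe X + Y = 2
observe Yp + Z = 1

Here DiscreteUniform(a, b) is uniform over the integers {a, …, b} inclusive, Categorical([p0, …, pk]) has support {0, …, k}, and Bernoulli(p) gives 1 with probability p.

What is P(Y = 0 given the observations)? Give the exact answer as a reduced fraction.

Enumerate traces; 6 have nonzero weight after conditioning:
  (X=1, Y=1, Z=0, W=0) weight 1/44
  (X=1, Y=1, Z=0, W=1) weight 3/176
  (X=1, Y=1, Z=0, W=2) weight 1/44
  (X=2, Y=0, Z=0, W=0) weight 1/66
  (X=2, Y=0, Z=0, W=1) weight 1/88
  (X=2, Y=0, Z=0, W=2) weight 1/66
Group by Y:
  weight(Y=0) = 1/24
  weight(Y=1) = 1/16
Total weight = 1/24 + 1/16 = 5/48
P(Y=0 | obs) = 1/24 / 5/48 = 2/5
P(Y=1 | obs) = 1/16 / 5/48 = 3/5

P(Y = 0 | obs) = 2/5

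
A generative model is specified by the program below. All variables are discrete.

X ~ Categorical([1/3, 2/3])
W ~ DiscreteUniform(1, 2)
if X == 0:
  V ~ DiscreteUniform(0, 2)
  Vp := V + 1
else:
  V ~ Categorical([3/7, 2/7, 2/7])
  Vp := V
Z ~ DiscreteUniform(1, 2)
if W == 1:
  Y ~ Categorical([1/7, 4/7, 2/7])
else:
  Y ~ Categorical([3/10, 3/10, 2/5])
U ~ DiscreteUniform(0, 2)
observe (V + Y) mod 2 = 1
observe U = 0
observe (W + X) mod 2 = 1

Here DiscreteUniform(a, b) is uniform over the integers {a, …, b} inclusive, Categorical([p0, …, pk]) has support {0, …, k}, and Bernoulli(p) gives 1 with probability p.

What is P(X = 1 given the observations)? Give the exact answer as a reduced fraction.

Enumerate traces; 16 have nonzero weight after conditioning:
  (X=0, W=1, V=0, Z=1, Y=1, U=0) weight 1/189
  (X=0, W=1, V=0, Z=2, Y=1, U=0) weight 1/189
  (X=0, W=1, V=1, Z=1, Y=0, U=0) weight 1/756
  (X=0, W=1, V=1, Z=1, Y=2, U=0) weight 1/378
  (X=0, W=1, V=1, Z=2, Y=0, U=0) weight 1/756
  (X=0, W=1, V=1, Z=2, Y=2, U=0) weight 1/378
  (X=0, W=1, V=2, Z=1, Y=1, U=0) weight 1/189
  (X=0, W=1, V=2, Z=2, Y=1, U=0) weight 1/189
  (X=1, W=2, V=0, Z=1, Y=1, U=0) weight 1/140
  … 7 more
Group by X:
  weight(X=0) = 11/378
  weight(X=1) = 29/630
Total weight = 11/378 + 29/630 = 71/945
P(X=0 | obs) = 11/378 / 71/945 = 55/142
P(X=1 | obs) = 29/630 / 71/945 = 87/142

P(X = 1 | obs) = 87/142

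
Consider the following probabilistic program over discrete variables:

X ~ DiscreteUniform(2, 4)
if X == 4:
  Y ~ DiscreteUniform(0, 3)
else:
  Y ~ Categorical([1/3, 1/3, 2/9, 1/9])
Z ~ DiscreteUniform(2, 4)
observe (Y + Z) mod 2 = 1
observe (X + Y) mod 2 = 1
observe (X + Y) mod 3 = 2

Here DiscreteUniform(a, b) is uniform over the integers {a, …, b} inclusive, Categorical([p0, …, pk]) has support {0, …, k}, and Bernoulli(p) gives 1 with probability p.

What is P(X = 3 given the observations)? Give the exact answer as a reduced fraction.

P(X = 3 | obs) = 4/17

Enumerate traces; 5 have nonzero weight after conditioning:
  (X=2, Y=3, Z=2) weight 1/81
  (X=2, Y=3, Z=4) weight 1/81
  (X=3, Y=2, Z=3) weight 2/81
  (X=4, Y=1, Z=2) weight 1/36
  (X=4, Y=1, Z=4) weight 1/36
Group by X:
  weight(X=2) = 2/81
  weight(X=3) = 2/81
  weight(X=4) = 1/18
Total weight = 2/81 + 2/81 + 1/18 = 17/162
P(X=2 | obs) = 2/81 / 17/162 = 4/17
P(X=3 | obs) = 2/81 / 17/162 = 4/17
P(X=4 | obs) = 1/18 / 17/162 = 9/17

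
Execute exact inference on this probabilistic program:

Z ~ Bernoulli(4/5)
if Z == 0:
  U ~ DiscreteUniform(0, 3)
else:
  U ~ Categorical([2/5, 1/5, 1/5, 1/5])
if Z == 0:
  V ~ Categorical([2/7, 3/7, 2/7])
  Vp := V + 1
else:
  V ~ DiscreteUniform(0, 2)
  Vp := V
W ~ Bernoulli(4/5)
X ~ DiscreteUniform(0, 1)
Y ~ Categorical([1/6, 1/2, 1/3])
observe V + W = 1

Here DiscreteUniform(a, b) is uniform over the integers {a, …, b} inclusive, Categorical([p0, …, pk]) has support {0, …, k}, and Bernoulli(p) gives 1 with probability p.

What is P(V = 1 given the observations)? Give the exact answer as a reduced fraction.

P(V = 1 | obs) = 37/173

Enumerate traces; 96 have nonzero weight after conditioning:
  (Z=0, U=0, V=0, W=1, X=0, Y=0) weight 1/1050
  (Z=0, U=0, V=0, W=1, X=0, Y=1) weight 1/350
  (Z=0, U=0, V=0, W=1, X=0, Y=2) weight 1/525
  (Z=0, U=0, V=0, W=1, X=1, Y=0) weight 1/1050
  (Z=0, U=0, V=0, W=1, X=1, Y=1) weight 1/350
  (Z=0, U=0, V=0, W=1, X=1, Y=2) weight 1/525
  (Z=0, U=0, V=1, W=0, X=0, Y=0) weight 1/2800
  (Z=0, U=0, V=1, W=0, X=0, Y=1) weight 3/2800
  … 88 more
Group by V:
  weight(V=0) = 136/525
  weight(V=1) = 37/525
Total weight = 136/525 + 37/525 = 173/525
P(V=0 | obs) = 136/525 / 173/525 = 136/173
P(V=1 | obs) = 37/525 / 173/525 = 37/173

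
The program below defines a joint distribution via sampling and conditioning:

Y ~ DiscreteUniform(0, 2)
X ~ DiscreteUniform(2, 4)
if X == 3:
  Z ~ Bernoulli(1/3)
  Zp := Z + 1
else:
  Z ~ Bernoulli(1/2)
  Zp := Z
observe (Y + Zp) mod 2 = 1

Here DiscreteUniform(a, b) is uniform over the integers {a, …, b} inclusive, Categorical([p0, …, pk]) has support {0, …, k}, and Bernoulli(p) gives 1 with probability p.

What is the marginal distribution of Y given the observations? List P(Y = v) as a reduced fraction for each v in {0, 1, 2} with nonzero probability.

Enumerate traces; 9 have nonzero weight after conditioning:
  (Y=0, X=2, Z=1) weight 1/18
  (Y=0, X=3, Z=0) weight 2/27
  (Y=0, X=4, Z=1) weight 1/18
  (Y=1, X=2, Z=0) weight 1/18
  (Y=1, X=3, Z=1) weight 1/27
  (Y=1, X=4, Z=0) weight 1/18
  (Y=2, X=2, Z=1) weight 1/18
  (Y=2, X=3, Z=0) weight 2/27
  … 1 more
Group by Y:
  weight(Y=0) = 5/27
  weight(Y=1) = 4/27
  weight(Y=2) = 5/27
Total weight = 5/27 + 4/27 + 5/27 = 14/27
P(Y=0 | obs) = 5/27 / 14/27 = 5/14
P(Y=1 | obs) = 4/27 / 14/27 = 2/7
P(Y=2 | obs) = 5/27 / 14/27 = 5/14

P(Y=0) = 5/14, P(Y=1) = 2/7, P(Y=2) = 5/14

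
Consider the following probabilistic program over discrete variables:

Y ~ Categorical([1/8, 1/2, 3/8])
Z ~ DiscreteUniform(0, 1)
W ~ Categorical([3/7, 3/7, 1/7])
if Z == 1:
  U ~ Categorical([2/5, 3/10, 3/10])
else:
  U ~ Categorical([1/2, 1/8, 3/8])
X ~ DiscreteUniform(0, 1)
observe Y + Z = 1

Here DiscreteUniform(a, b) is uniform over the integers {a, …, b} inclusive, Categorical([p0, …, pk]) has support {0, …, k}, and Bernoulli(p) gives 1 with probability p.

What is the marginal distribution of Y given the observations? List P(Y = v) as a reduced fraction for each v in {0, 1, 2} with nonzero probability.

P(Y=0) = 1/5, P(Y=1) = 4/5

Enumerate traces; 36 have nonzero weight after conditioning:
  (Y=0, Z=1, W=0, U=0, X=0) weight 3/560
  (Y=0, Z=1, W=0, U=0, X=1) weight 3/560
  (Y=0, Z=1, W=0, U=1, X=0) weight 9/2240
  (Y=0, Z=1, W=0, U=1, X=1) weight 9/2240
  (Y=0, Z=1, W=0, U=2, X=0) weight 9/2240
  (Y=0, Z=1, W=0, U=2, X=1) weight 9/2240
  (Y=0, Z=1, W=1, U=0, X=0) weight 3/560
  (Y=0, Z=1, W=1, U=0, X=1) weight 3/560
  (Y=1, Z=0, W=0, U=0, X=0) weight 3/112
  … 27 more
Group by Y:
  weight(Y=0) = 1/16
  weight(Y=1) = 1/4
Total weight = 1/16 + 1/4 = 5/16
P(Y=0 | obs) = 1/16 / 5/16 = 1/5
P(Y=1 | obs) = 1/4 / 5/16 = 4/5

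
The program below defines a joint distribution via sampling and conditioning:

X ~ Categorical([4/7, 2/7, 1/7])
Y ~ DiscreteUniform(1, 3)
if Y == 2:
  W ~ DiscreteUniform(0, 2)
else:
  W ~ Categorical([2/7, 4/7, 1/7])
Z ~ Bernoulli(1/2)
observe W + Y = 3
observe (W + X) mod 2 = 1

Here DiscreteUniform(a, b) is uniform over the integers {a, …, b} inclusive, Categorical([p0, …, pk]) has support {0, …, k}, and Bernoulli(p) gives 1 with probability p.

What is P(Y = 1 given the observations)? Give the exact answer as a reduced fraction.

P(Y = 1 | obs) = 6/53

Enumerate traces; 8 have nonzero weight after conditioning:
  (X=0, Y=2, W=1, Z=0) weight 2/63
  (X=0, Y=2, W=1, Z=1) weight 2/63
  (X=1, Y=1, W=2, Z=0) weight 1/147
  (X=1, Y=1, W=2, Z=1) weight 1/147
  (X=1, Y=3, W=0, Z=0) weight 2/147
  (X=1, Y=3, W=0, Z=1) weight 2/147
  (X=2, Y=2, W=1, Z=0) weight 1/126
  (X=2, Y=2, W=1, Z=1) weight 1/126
Group by Y:
  weight(Y=1) = 2/147
  weight(Y=2) = 5/63
  weight(Y=3) = 4/147
Total weight = 2/147 + 5/63 + 4/147 = 53/441
P(Y=1 | obs) = 2/147 / 53/441 = 6/53
P(Y=2 | obs) = 5/63 / 53/441 = 35/53
P(Y=3 | obs) = 4/147 / 53/441 = 12/53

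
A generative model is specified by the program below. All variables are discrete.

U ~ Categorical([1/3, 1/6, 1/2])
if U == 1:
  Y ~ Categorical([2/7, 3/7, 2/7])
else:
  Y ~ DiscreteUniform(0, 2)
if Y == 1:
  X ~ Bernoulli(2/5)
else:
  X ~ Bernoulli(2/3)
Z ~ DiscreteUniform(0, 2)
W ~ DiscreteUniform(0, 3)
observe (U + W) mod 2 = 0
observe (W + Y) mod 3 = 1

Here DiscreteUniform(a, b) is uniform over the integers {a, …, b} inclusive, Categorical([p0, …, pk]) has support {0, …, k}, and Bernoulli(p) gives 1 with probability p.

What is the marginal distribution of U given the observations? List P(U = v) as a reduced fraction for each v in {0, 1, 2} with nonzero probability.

P(U=0) = 28/85, P(U=1) = 3/17, P(U=2) = 42/85

Enumerate traces; 36 have nonzero weight after conditioning:
  (U=0, Y=1, X=0, Z=0, W=0) weight 1/180
  (U=0, Y=1, X=0, Z=1, W=0) weight 1/180
  (U=0, Y=1, X=0, Z=2, W=0) weight 1/180
  (U=0, Y=1, X=1, Z=0, W=0) weight 1/270
  (U=0, Y=1, X=1, Z=1, W=0) weight 1/270
  (U=0, Y=1, X=1, Z=2, W=0) weight 1/270
  (U=0, Y=2, X=0, Z=0, W=2) weight 1/324
  (U=0, Y=2, X=0, Z=1, W=2) weight 1/324
  (U=1, Y=0, X=0, Z=0, W=1) weight 1/756
  (U=2, Y=1, X=0, Z=0, W=0) weight 1/120
  … 26 more
Group by U:
  weight(U=0) = 1/18
  weight(U=1) = 5/168
  weight(U=2) = 1/12
Total weight = 1/18 + 5/168 + 1/12 = 85/504
P(U=0 | obs) = 1/18 / 85/504 = 28/85
P(U=1 | obs) = 5/168 / 85/504 = 3/17
P(U=2 | obs) = 1/12 / 85/504 = 42/85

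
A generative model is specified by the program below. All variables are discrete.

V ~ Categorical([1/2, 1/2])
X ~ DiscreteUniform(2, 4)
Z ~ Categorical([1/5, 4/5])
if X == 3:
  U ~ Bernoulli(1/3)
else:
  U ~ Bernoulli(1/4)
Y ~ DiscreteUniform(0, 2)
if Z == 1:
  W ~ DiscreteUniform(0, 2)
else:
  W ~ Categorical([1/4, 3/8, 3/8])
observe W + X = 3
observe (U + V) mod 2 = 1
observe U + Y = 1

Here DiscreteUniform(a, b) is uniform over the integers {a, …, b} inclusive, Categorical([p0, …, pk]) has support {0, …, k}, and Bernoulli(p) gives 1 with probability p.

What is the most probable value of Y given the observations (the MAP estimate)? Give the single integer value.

Enumerate traces; 8 have nonzero weight after conditioning:
  (V=0, X=2, Z=0, U=1, Y=0, W=1) weight 1/960
  (V=0, X=2, Z=1, U=1, Y=0, W=1) weight 1/270
  (V=0, X=3, Z=0, U=1, Y=0, W=0) weight 1/1080
  (V=0, X=3, Z=1, U=1, Y=0, W=0) weight 2/405
  (V=1, X=2, Z=0, U=0, Y=1, W=1) weight 1/320
  (V=1, X=2, Z=1, U=0, Y=1, W=1) weight 1/90
  (V=1, X=3, Z=0, U=0, Y=1, W=0) weight 1/540
  (V=1, X=3, Z=1, U=0, Y=1, W=0) weight 4/405
Group by Y:
  weight(Y=0) = 55/5184
  weight(Y=1) = 673/25920
Total weight = 55/5184 + 673/25920 = 79/2160
P(Y=0 | obs) = 55/5184 / 79/2160 = 275/948
P(Y=1 | obs) = 673/25920 / 79/2160 = 673/948
argmax = 1

argmax_v P(Y = v | obs) = 1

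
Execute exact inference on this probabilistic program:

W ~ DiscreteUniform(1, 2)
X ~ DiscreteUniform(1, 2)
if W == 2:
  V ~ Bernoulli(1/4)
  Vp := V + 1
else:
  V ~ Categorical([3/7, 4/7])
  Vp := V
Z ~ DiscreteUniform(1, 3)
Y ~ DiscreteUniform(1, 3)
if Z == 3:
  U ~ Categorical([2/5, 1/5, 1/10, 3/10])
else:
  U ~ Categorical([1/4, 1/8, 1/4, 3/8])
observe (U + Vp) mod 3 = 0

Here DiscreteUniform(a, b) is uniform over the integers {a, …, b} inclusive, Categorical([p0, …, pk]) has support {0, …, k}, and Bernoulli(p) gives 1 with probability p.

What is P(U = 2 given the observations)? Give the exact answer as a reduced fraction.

Enumerate traces; 90 have nonzero weight after conditioning:
  (W=1, X=1, V=0, Z=1, Y=1, U=0) weight 1/336
  (W=1, X=1, V=0, Z=1, Y=1, U=3) weight 1/224
  (W=1, X=1, V=0, Z=1, Y=2, U=0) weight 1/336
  (W=1, X=1, V=0, Z=1, Y=2, U=3) weight 1/224
  (W=1, X=1, V=0, Z=1, Y=3, U=0) weight 1/336
  (W=1, X=1, V=0, Z=1, Y=3, U=3) weight 1/224
  (W=1, X=1, V=0, Z=2, Y=1, U=0) weight 1/336
  (W=1, X=1, V=0, Z=2, Y=1, U=3) weight 1/224
  (W=1, X=1, V=1, Z=1, Y=1, U=2) weight 1/252
  (W=2, X=1, V=1, Z=1, Y=1, U=1) weight 1/1152
  … 80 more
Group by U:
  weight(U=0) = 9/140
  weight(U=1) = 3/160
  weight(U=2) = 37/280
  weight(U=3) = 3/40
Total weight = 9/140 + 3/160 + 37/280 + 3/40 = 65/224
P(U=0 | obs) = 9/140 / 65/224 = 72/325
P(U=1 | obs) = 3/160 / 65/224 = 21/325
P(U=2 | obs) = 37/280 / 65/224 = 148/325
P(U=3 | obs) = 3/40 / 65/224 = 84/325

P(U = 2 | obs) = 148/325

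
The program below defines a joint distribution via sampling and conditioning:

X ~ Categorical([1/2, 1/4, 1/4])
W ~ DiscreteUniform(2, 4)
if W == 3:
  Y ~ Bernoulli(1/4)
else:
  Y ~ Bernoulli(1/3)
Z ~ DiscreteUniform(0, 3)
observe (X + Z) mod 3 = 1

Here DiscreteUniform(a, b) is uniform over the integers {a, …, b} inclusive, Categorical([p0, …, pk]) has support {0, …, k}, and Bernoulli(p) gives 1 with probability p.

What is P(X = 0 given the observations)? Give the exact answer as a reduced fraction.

P(X = 0 | obs) = 2/5

Enumerate traces; 24 have nonzero weight after conditioning:
  (X=0, W=2, Y=0, Z=1) weight 1/36
  (X=0, W=2, Y=1, Z=1) weight 1/72
  (X=0, W=3, Y=0, Z=1) weight 1/32
  (X=0, W=3, Y=1, Z=1) weight 1/96
  (X=0, W=4, Y=0, Z=1) weight 1/36
  (X=0, W=4, Y=1, Z=1) weight 1/72
  (X=1, W=2, Y=0, Z=0) weight 1/72
  (X=1, W=2, Y=0, Z=3) weight 1/72
  (X=2, W=2, Y=0, Z=2) weight 1/72
  … 15 more
Group by X:
  weight(X=0) = 1/8
  weight(X=1) = 1/8
  weight(X=2) = 1/16
Total weight = 1/8 + 1/8 + 1/16 = 5/16
P(X=0 | obs) = 1/8 / 5/16 = 2/5
P(X=1 | obs) = 1/8 / 5/16 = 2/5
P(X=2 | obs) = 1/16 / 5/16 = 1/5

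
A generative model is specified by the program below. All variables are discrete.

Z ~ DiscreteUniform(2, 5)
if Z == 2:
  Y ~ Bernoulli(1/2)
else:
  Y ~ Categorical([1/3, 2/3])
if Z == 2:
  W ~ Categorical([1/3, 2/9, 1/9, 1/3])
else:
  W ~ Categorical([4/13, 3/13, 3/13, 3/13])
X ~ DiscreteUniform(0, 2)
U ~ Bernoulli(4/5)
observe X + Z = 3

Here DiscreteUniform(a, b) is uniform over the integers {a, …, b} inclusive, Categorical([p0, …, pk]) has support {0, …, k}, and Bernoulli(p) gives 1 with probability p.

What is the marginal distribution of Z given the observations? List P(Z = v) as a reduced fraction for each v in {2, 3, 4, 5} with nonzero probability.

P(Z=2) = 1/2, P(Z=3) = 1/2

Enumerate traces; 32 have nonzero weight after conditioning:
  (Z=2, Y=0, W=0, X=1, U=0) weight 1/360
  (Z=2, Y=0, W=0, X=1, U=1) weight 1/90
  (Z=2, Y=0, W=1, X=1, U=0) weight 1/540
  (Z=2, Y=0, W=1, X=1, U=1) weight 1/135
  (Z=2, Y=0, W=2, X=1, U=0) weight 1/1080
  (Z=2, Y=0, W=2, X=1, U=1) weight 1/270
  (Z=2, Y=0, W=3, X=1, U=0) weight 1/360
  (Z=2, Y=0, W=3, X=1, U=1) weight 1/90
  (Z=3, Y=0, W=0, X=0, U=0) weight 1/585
  … 23 more
Group by Z:
  weight(Z=2) = 1/12
  weight(Z=3) = 1/12
Total weight = 1/12 + 1/12 = 1/6
P(Z=2 | obs) = 1/12 / 1/6 = 1/2
P(Z=3 | obs) = 1/12 / 1/6 = 1/2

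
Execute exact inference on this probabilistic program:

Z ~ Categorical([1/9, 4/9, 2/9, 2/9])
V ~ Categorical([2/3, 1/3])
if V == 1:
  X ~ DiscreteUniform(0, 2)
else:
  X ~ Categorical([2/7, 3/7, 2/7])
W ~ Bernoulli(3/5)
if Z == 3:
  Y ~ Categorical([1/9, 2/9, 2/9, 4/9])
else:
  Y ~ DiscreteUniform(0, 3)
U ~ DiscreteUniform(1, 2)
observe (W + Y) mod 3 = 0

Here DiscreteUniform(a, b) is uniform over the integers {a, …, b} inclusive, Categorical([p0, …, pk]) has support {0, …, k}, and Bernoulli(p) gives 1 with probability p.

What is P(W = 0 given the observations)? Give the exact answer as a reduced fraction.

Enumerate traces; 144 have nonzero weight after conditioning:
  (Z=0, V=0, X=0, W=0, Y=0, U=1) weight 1/945
  (Z=0, V=0, X=0, W=0, Y=0, U=2) weight 1/945
  (Z=0, V=0, X=0, W=0, Y=3, U=1) weight 1/945
  (Z=0, V=0, X=0, W=0, Y=3, U=2) weight 1/945
  (Z=0, V=0, X=0, W=1, Y=2, U=1) weight 1/630
  (Z=0, V=0, X=0, W=1, Y=2, U=2) weight 1/630
  (Z=0, V=0, X=1, W=0, Y=0, U=1) weight 1/630
  (Z=0, V=0, X=1, W=0, Y=0, U=2) weight 1/630
  … 136 more
Group by W:
  weight(W=0) = 83/405
  weight(W=1) = 79/540
Total weight = 83/405 + 79/540 = 569/1620
P(W=0 | obs) = 83/405 / 569/1620 = 332/569
P(W=1 | obs) = 79/540 / 569/1620 = 237/569

P(W = 0 | obs) = 332/569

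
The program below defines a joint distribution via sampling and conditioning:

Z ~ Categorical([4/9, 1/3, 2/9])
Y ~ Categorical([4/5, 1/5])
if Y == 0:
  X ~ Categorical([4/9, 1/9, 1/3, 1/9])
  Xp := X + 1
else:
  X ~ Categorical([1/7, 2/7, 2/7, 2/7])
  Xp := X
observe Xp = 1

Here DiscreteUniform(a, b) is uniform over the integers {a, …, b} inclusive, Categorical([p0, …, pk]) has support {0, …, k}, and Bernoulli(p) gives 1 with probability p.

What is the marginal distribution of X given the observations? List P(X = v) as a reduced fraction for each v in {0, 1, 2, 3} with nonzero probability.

Enumerate traces; 6 have nonzero weight after conditioning:
  (Z=0, Y=0, X=0) weight 64/405
  (Z=0, Y=1, X=1) weight 8/315
  (Z=1, Y=0, X=0) weight 16/135
  (Z=1, Y=1, X=1) weight 2/105
  (Z=2, Y=0, X=0) weight 32/405
  (Z=2, Y=1, X=1) weight 4/315
Group by X:
  weight(X=0) = 16/45
  weight(X=1) = 2/35
Total weight = 16/45 + 2/35 = 26/63
P(X=0 | obs) = 16/45 / 26/63 = 56/65
P(X=1 | obs) = 2/35 / 26/63 = 9/65

P(X=0) = 56/65, P(X=1) = 9/65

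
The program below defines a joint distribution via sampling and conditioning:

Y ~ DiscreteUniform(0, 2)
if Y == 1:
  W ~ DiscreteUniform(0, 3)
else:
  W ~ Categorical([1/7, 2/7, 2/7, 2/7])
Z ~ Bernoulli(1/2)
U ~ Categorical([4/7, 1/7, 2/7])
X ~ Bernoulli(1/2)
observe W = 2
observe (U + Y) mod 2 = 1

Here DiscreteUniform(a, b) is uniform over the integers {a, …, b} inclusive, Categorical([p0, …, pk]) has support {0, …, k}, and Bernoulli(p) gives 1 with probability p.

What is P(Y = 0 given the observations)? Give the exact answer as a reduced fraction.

Enumerate traces; 16 have nonzero weight after conditioning:
  (Y=0, W=2, Z=0, U=1, X=0) weight 1/294
  (Y=0, W=2, Z=0, U=1, X=1) weight 1/294
  (Y=0, W=2, Z=1, U=1, X=0) weight 1/294
  (Y=0, W=2, Z=1, U=1, X=1) weight 1/294
  (Y=1, W=2, Z=0, U=0, X=0) weight 1/84
  (Y=1, W=2, Z=0, U=0, X=1) weight 1/84
  (Y=1, W=2, Z=0, U=2, X=0) weight 1/168
  (Y=1, W=2, Z=0, U=2, X=1) weight 1/168
  (Y=2, W=2, Z=0, U=1, X=0) weight 1/294
  … 7 more
Group by Y:
  weight(Y=0) = 2/147
  weight(Y=1) = 1/14
  weight(Y=2) = 2/147
Total weight = 2/147 + 1/14 + 2/147 = 29/294
P(Y=0 | obs) = 2/147 / 29/294 = 4/29
P(Y=1 | obs) = 1/14 / 29/294 = 21/29
P(Y=2 | obs) = 2/147 / 29/294 = 4/29

P(Y = 0 | obs) = 4/29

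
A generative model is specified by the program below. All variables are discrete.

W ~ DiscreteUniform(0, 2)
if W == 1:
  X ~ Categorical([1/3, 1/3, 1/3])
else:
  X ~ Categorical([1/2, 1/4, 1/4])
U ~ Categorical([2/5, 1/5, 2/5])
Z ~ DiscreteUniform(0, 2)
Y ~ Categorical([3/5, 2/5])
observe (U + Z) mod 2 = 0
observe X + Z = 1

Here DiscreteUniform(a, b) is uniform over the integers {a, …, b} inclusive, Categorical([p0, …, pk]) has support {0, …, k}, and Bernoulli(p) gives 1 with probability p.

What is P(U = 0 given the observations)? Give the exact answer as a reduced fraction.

P(U = 0 | obs) = 5/14

Enumerate traces; 18 have nonzero weight after conditioning:
  (W=0, X=0, U=1, Z=1, Y=0) weight 1/150
  (W=0, X=0, U=1, Z=1, Y=1) weight 1/225
  (W=0, X=1, U=0, Z=0, Y=0) weight 1/150
  (W=0, X=1, U=0, Z=0, Y=1) weight 1/225
  (W=0, X=1, U=2, Z=0, Y=0) weight 1/150
  (W=0, X=1, U=2, Z=0, Y=1) weight 1/225
  (W=1, X=0, U=1, Z=1, Y=0) weight 1/225
  (W=1, X=0, U=1, Z=1, Y=1) weight 2/675
  … 10 more
Group by U:
  weight(U=0) = 1/27
  weight(U=1) = 4/135
  weight(U=2) = 1/27
Total weight = 1/27 + 4/135 + 1/27 = 14/135
P(U=0 | obs) = 1/27 / 14/135 = 5/14
P(U=1 | obs) = 4/135 / 14/135 = 2/7
P(U=2 | obs) = 1/27 / 14/135 = 5/14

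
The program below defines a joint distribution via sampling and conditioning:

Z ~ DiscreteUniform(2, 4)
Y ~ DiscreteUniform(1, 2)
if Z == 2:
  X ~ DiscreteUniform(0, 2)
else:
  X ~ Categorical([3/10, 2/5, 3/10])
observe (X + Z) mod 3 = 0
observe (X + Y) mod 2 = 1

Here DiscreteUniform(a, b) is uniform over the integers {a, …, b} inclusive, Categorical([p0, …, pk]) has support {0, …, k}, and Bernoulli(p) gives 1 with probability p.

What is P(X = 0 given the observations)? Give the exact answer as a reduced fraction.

P(X = 0 | obs) = 9/28

Enumerate traces; 3 have nonzero weight after conditioning:
  (Z=2, Y=2, X=1) weight 1/18
  (Z=3, Y=1, X=0) weight 1/20
  (Z=4, Y=1, X=2) weight 1/20
Group by X:
  weight(X=0) = 1/20
  weight(X=1) = 1/18
  weight(X=2) = 1/20
Total weight = 1/20 + 1/18 + 1/20 = 7/45
P(X=0 | obs) = 1/20 / 7/45 = 9/28
P(X=1 | obs) = 1/18 / 7/45 = 5/14
P(X=2 | obs) = 1/20 / 7/45 = 9/28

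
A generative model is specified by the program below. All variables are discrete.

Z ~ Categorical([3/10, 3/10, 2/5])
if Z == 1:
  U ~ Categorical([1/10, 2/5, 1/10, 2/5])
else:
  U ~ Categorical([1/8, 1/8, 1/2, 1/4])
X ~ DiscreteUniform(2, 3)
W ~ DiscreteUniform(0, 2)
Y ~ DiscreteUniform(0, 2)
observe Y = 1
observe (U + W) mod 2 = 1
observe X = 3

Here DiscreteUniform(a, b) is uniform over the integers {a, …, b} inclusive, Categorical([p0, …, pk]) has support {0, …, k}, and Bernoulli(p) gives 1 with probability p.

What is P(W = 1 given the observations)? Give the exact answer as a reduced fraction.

Enumerate traces; 18 have nonzero weight after conditioning:
  (Z=0, U=0, X=3, W=1, Y=1) weight 1/480
  (Z=0, U=1, X=3, W=0, Y=1) weight 1/480
  (Z=0, U=1, X=3, W=2, Y=1) weight 1/480
  (Z=0, U=2, X=3, W=1, Y=1) weight 1/120
  (Z=0, U=3, X=3, W=0, Y=1) weight 1/240
  (Z=0, U=3, X=3, W=2, Y=1) weight 1/240
  (Z=1, U=0, X=3, W=1, Y=1) weight 1/600
  (Z=1, U=1, X=3, W=0, Y=1) weight 1/150
  … 10 more
Group by W:
  weight(W=0) = 67/2400
  weight(W=1) = 199/7200
  weight(W=2) = 67/2400
Total weight = 67/2400 + 199/7200 + 67/2400 = 601/7200
P(W=0 | obs) = 67/2400 / 601/7200 = 201/601
P(W=1 | obs) = 199/7200 / 601/7200 = 199/601
P(W=2 | obs) = 67/2400 / 601/7200 = 201/601

P(W = 1 | obs) = 199/601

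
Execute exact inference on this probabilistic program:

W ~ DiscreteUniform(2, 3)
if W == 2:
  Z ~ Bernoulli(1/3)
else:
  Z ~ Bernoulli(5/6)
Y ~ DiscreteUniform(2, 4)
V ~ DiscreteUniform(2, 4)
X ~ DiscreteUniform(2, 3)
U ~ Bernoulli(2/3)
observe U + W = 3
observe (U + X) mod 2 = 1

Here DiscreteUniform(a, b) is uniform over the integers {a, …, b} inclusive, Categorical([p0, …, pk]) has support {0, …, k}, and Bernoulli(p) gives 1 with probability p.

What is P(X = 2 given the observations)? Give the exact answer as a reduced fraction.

P(X = 2 | obs) = 2/3

Enumerate traces; 36 have nonzero weight after conditioning:
  (W=2, Z=0, Y=2, V=2, X=2, U=1) weight 1/81
  (W=2, Z=0, Y=2, V=3, X=2, U=1) weight 1/81
  (W=2, Z=0, Y=2, V=4, X=2, U=1) weight 1/81
  (W=2, Z=0, Y=3, V=2, X=2, U=1) weight 1/81
  (W=2, Z=0, Y=3, V=3, X=2, U=1) weight 1/81
  (W=2, Z=0, Y=3, V=4, X=2, U=1) weight 1/81
  (W=2, Z=0, Y=4, V=2, X=2, U=1) weight 1/81
  (W=2, Z=0, Y=4, V=3, X=2, U=1) weight 1/81
  (W=3, Z=0, Y=2, V=2, X=3, U=0) weight 1/648
  … 27 more
Group by X:
  weight(X=2) = 1/6
  weight(X=3) = 1/12
Total weight = 1/6 + 1/12 = 1/4
P(X=2 | obs) = 1/6 / 1/4 = 2/3
P(X=3 | obs) = 1/12 / 1/4 = 1/3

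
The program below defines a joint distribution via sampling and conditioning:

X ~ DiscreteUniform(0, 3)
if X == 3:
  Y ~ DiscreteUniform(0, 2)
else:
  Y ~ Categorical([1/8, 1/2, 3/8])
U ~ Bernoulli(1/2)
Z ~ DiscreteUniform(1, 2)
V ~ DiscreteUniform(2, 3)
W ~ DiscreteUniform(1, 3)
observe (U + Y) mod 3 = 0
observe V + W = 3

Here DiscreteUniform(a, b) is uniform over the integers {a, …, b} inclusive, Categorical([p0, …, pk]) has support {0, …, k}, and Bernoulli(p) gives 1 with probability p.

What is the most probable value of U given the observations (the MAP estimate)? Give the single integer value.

argmax_v P(U = v | obs) = 1

Enumerate traces; 16 have nonzero weight after conditioning:
  (X=0, Y=0, U=0, Z=1, V=2, W=1) weight 1/768
  (X=0, Y=0, U=0, Z=2, V=2, W=1) weight 1/768
  (X=0, Y=2, U=1, Z=1, V=2, W=1) weight 1/256
  (X=0, Y=2, U=1, Z=2, V=2, W=1) weight 1/256
  (X=1, Y=0, U=0, Z=1, V=2, W=1) weight 1/768
  (X=1, Y=0, U=0, Z=2, V=2, W=1) weight 1/768
  (X=1, Y=2, U=1, Z=1, V=2, W=1) weight 1/256
  (X=1, Y=2, U=1, Z=2, V=2, W=1) weight 1/256
  … 8 more
Group by U:
  weight(U=0) = 17/1152
  weight(U=1) = 35/1152
Total weight = 17/1152 + 35/1152 = 13/288
P(U=0 | obs) = 17/1152 / 13/288 = 17/52
P(U=1 | obs) = 35/1152 / 13/288 = 35/52
argmax = 1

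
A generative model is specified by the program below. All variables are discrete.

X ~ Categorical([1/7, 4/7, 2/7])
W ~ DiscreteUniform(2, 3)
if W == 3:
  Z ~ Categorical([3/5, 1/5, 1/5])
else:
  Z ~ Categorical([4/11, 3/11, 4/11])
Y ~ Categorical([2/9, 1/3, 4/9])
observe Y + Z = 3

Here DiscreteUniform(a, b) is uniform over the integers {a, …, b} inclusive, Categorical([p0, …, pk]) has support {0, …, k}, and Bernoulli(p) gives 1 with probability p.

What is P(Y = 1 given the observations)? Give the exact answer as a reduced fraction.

Enumerate traces; 12 have nonzero weight after conditioning:
  (X=0, W=2, Z=1, Y=2) weight 2/231
  (X=0, W=2, Z=2, Y=1) weight 2/231
  (X=0, W=3, Z=1, Y=2) weight 2/315
  (X=0, W=3, Z=2, Y=1) weight 1/210
  (X=1, W=2, Z=1, Y=2) weight 8/231
  (X=1, W=2, Z=2, Y=1) weight 8/231
  (X=1, W=3, Z=1, Y=2) weight 8/315
  (X=1, W=3, Z=2, Y=1) weight 2/105
  … 4 more
Group by Y:
  weight(Y=1) = 31/330
  weight(Y=2) = 52/495
Total weight = 31/330 + 52/495 = 197/990
P(Y=1 | obs) = 31/330 / 197/990 = 93/197
P(Y=2 | obs) = 52/495 / 197/990 = 104/197

P(Y = 1 | obs) = 93/197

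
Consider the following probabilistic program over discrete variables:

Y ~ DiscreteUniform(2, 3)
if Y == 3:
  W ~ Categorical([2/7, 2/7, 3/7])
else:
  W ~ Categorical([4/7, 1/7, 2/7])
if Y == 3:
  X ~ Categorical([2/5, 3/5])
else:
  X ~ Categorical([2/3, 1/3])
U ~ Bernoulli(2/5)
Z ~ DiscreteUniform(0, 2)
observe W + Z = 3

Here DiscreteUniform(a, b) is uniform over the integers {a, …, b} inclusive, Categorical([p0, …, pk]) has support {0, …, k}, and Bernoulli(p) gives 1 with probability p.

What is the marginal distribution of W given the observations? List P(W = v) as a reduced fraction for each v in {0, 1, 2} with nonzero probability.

Enumerate traces; 16 have nonzero weight after conditioning:
  (Y=2, W=1, X=0, U=0, Z=2) weight 1/105
  (Y=2, W=1, X=0, U=1, Z=2) weight 2/315
  (Y=2, W=1, X=1, U=0, Z=2) weight 1/210
  (Y=2, W=1, X=1, U=1, Z=2) weight 1/315
  (Y=2, W=2, X=0, U=0, Z=1) weight 2/105
  (Y=2, W=2, X=0, U=1, Z=1) weight 4/315
  (Y=2, W=2, X=1, U=0, Z=1) weight 1/105
  (Y=2, W=2, X=1, U=1, Z=1) weight 2/315
  … 8 more
Group by W:
  weight(W=1) = 1/14
  weight(W=2) = 5/42
Total weight = 1/14 + 5/42 = 4/21
P(W=1 | obs) = 1/14 / 4/21 = 3/8
P(W=2 | obs) = 5/42 / 4/21 = 5/8

P(W=1) = 3/8, P(W=2) = 5/8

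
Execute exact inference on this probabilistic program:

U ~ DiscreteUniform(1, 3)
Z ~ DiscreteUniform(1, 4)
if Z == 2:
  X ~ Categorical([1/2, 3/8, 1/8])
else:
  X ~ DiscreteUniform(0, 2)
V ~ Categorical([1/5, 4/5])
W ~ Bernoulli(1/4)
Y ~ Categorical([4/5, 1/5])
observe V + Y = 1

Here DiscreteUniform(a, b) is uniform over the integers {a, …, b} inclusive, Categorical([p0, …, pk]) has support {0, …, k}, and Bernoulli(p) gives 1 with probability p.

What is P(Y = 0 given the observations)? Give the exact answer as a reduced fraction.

P(Y = 0 | obs) = 16/17

Enumerate traces; 144 have nonzero weight after conditioning:
  (U=1, Z=1, X=0, V=0, W=0, Y=1) weight 1/1200
  (U=1, Z=1, X=0, V=0, W=1, Y=1) weight 1/3600
  (U=1, Z=1, X=0, V=1, W=0, Y=0) weight 1/75
  (U=1, Z=1, X=0, V=1, W=1, Y=0) weight 1/225
  (U=1, Z=1, X=1, V=0, W=0, Y=1) weight 1/1200
  (U=1, Z=1, X=1, V=0, W=1, Y=1) weight 1/3600
  (U=1, Z=1, X=1, V=1, W=0, Y=0) weight 1/75
  (U=1, Z=1, X=1, V=1, W=1, Y=0) weight 1/225
  … 136 more
Group by Y:
  weight(Y=0) = 16/25
  weight(Y=1) = 1/25
Total weight = 16/25 + 1/25 = 17/25
P(Y=0 | obs) = 16/25 / 17/25 = 16/17
P(Y=1 | obs) = 1/25 / 17/25 = 1/17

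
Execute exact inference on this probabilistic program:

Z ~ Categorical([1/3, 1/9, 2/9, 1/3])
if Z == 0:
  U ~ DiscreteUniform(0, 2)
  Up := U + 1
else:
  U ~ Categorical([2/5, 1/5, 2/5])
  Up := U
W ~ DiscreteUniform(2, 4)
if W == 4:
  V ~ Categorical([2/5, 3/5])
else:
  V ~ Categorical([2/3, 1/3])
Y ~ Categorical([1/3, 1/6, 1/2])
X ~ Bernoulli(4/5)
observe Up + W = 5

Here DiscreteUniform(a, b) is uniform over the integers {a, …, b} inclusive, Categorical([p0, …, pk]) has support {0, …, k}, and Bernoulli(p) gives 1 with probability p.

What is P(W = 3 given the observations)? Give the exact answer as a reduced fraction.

Enumerate traces; 108 have nonzero weight after conditioning:
  (Z=0, U=0, W=4, V=0, Y=0, X=0) weight 2/2025
  (Z=0, U=0, W=4, V=0, Y=0, X=1) weight 8/2025
  (Z=0, U=0, W=4, V=0, Y=1, X=0) weight 1/2025
  (Z=0, U=0, W=4, V=0, Y=1, X=1) weight 4/2025
  (Z=0, U=0, W=4, V=0, Y=2, X=0) weight 1/675
  (Z=0, U=0, W=4, V=0, Y=2, X=1) weight 4/675
  (Z=0, U=0, W=4, V=1, Y=0, X=0) weight 1/675
  (Z=0, U=0, W=4, V=1, Y=0, X=1) weight 4/675
  (Z=0, U=1, W=3, V=0, Y=0, X=0) weight 2/1215
  (Z=0, U=2, W=2, V=0, Y=0, X=0) weight 2/1215
  … 98 more
Group by W:
  weight(W=2) = 1/27
  weight(W=3) = 17/135
  weight(W=4) = 11/135
Total weight = 1/27 + 17/135 + 11/135 = 11/45
P(W=2 | obs) = 1/27 / 11/45 = 5/33
P(W=3 | obs) = 17/135 / 11/45 = 17/33
P(W=4 | obs) = 11/135 / 11/45 = 1/3

P(W = 3 | obs) = 17/33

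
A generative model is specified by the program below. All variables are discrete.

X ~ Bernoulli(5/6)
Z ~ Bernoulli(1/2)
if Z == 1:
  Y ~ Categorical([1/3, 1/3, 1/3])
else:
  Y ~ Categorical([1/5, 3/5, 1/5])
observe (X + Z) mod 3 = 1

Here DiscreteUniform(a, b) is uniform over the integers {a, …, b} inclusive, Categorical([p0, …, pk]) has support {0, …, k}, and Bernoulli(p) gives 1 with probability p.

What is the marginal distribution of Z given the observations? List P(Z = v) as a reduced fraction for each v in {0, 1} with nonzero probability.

P(Z=0) = 5/6, P(Z=1) = 1/6

Enumerate traces; 6 have nonzero weight after conditioning:
  (X=0, Z=1, Y=0) weight 1/36
  (X=0, Z=1, Y=1) weight 1/36
  (X=0, Z=1, Y=2) weight 1/36
  (X=1, Z=0, Y=0) weight 1/12
  (X=1, Z=0, Y=1) weight 1/4
  (X=1, Z=0, Y=2) weight 1/12
Group by Z:
  weight(Z=0) = 5/12
  weight(Z=1) = 1/12
Total weight = 5/12 + 1/12 = 1/2
P(Z=0 | obs) = 5/12 / 1/2 = 5/6
P(Z=1 | obs) = 1/12 / 1/2 = 1/6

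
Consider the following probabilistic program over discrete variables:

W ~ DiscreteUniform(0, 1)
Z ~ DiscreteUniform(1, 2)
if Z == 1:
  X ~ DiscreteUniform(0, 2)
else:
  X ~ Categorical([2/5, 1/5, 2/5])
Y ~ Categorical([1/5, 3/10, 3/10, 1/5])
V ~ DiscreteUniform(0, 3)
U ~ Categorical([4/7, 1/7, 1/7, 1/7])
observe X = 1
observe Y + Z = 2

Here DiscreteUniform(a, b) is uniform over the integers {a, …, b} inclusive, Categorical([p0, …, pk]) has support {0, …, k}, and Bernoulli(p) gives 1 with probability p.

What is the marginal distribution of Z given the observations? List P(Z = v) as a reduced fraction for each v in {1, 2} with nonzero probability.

Enumerate traces; 64 have nonzero weight after conditioning:
  (W=0, Z=1, X=1, Y=1, V=0, U=0) weight 1/280
  (W=0, Z=1, X=1, Y=1, V=0, U=1) weight 1/1120
  (W=0, Z=1, X=1, Y=1, V=0, U=2) weight 1/1120
  (W=0, Z=1, X=1, Y=1, V=0, U=3) weight 1/1120
  (W=0, Z=1, X=1, Y=1, V=1, U=0) weight 1/280
  (W=0, Z=1, X=1, Y=1, V=1, U=1) weight 1/1120
  (W=0, Z=1, X=1, Y=1, V=1, U=2) weight 1/1120
  (W=0, Z=1, X=1, Y=1, V=1, U=3) weight 1/1120
  (W=0, Z=2, X=1, Y=0, V=0, U=0) weight 1/700
  … 55 more
Group by Z:
  weight(Z=1) = 1/20
  weight(Z=2) = 1/50
Total weight = 1/20 + 1/50 = 7/100
P(Z=1 | obs) = 1/20 / 7/100 = 5/7
P(Z=2 | obs) = 1/50 / 7/100 = 2/7

P(Z=1) = 5/7, P(Z=2) = 2/7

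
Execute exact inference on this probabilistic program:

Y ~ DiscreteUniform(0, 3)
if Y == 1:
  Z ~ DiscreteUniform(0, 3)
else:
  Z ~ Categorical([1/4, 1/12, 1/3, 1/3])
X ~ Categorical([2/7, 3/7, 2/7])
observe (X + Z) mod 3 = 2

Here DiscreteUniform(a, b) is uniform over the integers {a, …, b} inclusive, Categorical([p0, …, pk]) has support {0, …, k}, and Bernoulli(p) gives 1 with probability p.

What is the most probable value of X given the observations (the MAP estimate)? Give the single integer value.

Enumerate traces; 16 have nonzero weight after conditioning:
  (Y=0, Z=0, X=2) weight 1/56
  (Y=0, Z=1, X=1) weight 1/112
  (Y=0, Z=2, X=0) weight 1/42
  (Y=0, Z=3, X=2) weight 1/42
  (Y=1, Z=0, X=2) weight 1/56
  (Y=1, Z=1, X=1) weight 3/112
  (Y=1, Z=2, X=0) weight 1/56
  (Y=1, Z=3, X=2) weight 1/56
  … 8 more
Group by X:
  weight(X=0) = 5/56
  weight(X=1) = 3/56
  weight(X=2) = 9/56
Total weight = 5/56 + 3/56 + 9/56 = 17/56
P(X=0 | obs) = 5/56 / 17/56 = 5/17
P(X=1 | obs) = 3/56 / 17/56 = 3/17
P(X=2 | obs) = 9/56 / 17/56 = 9/17
argmax = 2

argmax_v P(X = v | obs) = 2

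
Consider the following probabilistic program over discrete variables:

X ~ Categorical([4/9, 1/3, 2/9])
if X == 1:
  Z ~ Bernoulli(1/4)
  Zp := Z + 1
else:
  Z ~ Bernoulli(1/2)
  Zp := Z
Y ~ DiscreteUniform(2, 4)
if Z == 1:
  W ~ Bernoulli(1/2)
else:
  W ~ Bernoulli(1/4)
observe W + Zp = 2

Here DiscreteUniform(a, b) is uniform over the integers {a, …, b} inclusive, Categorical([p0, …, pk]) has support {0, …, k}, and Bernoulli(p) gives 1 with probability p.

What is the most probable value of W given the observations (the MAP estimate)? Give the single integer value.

Enumerate traces; 12 have nonzero weight after conditioning:
  (X=0, Z=1, Y=2, W=1) weight 1/27
  (X=0, Z=1, Y=3, W=1) weight 1/27
  (X=0, Z=1, Y=4, W=1) weight 1/27
  (X=1, Z=0, Y=2, W=1) weight 1/48
  (X=1, Z=0, Y=3, W=1) weight 1/48
  (X=1, Z=0, Y=4, W=1) weight 1/48
  (X=1, Z=1, Y=2, W=0) weight 1/72
  (X=1, Z=1, Y=3, W=0) weight 1/72
  … 4 more
Group by W:
  weight(W=0) = 1/24
  weight(W=1) = 11/48
Total weight = 1/24 + 11/48 = 13/48
P(W=0 | obs) = 1/24 / 13/48 = 2/13
P(W=1 | obs) = 11/48 / 13/48 = 11/13
argmax = 1

argmax_v P(W = v | obs) = 1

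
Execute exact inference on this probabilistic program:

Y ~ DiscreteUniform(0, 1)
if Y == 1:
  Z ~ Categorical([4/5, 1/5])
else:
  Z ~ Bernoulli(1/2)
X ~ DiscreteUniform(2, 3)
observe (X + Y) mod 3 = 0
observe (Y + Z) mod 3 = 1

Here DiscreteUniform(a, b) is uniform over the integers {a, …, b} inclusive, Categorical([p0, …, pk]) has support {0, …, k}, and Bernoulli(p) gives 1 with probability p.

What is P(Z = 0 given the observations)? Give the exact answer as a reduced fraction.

P(Z = 0 | obs) = 8/13

Enumerate traces; 2 have nonzero weight after conditioning:
  (Y=0, Z=1, X=3) weight 1/8
  (Y=1, Z=0, X=2) weight 1/5
Group by Z:
  weight(Z=0) = 1/5
  weight(Z=1) = 1/8
Total weight = 1/5 + 1/8 = 13/40
P(Z=0 | obs) = 1/5 / 13/40 = 8/13
P(Z=1 | obs) = 1/8 / 13/40 = 5/13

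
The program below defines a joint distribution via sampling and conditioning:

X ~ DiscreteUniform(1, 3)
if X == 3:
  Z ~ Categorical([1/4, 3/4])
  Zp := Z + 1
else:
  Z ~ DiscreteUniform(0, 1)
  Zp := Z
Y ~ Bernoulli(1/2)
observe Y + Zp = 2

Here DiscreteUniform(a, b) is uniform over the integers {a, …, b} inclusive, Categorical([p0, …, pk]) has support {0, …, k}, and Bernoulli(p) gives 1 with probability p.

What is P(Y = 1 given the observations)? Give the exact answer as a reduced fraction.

Enumerate traces; 4 have nonzero weight after conditioning:
  (X=1, Z=1, Y=1) weight 1/12
  (X=2, Z=1, Y=1) weight 1/12
  (X=3, Z=0, Y=1) weight 1/24
  (X=3, Z=1, Y=0) weight 1/8
Group by Y:
  weight(Y=0) = 1/8
  weight(Y=1) = 5/24
Total weight = 1/8 + 5/24 = 1/3
P(Y=0 | obs) = 1/8 / 1/3 = 3/8
P(Y=1 | obs) = 5/24 / 1/3 = 5/8

P(Y = 1 | obs) = 5/8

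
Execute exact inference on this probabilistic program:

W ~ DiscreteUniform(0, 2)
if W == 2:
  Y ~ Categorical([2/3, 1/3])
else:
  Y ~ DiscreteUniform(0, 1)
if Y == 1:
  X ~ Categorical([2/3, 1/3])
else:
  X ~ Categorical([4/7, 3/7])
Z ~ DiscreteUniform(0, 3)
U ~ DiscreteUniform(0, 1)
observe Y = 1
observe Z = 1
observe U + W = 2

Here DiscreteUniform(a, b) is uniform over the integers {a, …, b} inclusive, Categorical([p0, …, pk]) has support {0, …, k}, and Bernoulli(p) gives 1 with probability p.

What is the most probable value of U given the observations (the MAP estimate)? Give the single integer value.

argmax_v P(U = v | obs) = 1

Enumerate traces; 4 have nonzero weight after conditioning:
  (W=1, Y=1, X=0, Z=1, U=1) weight 1/72
  (W=1, Y=1, X=1, Z=1, U=1) weight 1/144
  (W=2, Y=1, X=0, Z=1, U=0) weight 1/108
  (W=2, Y=1, X=1, Z=1, U=0) weight 1/216
Group by U:
  weight(U=0) = 1/72
  weight(U=1) = 1/48
Total weight = 1/72 + 1/48 = 5/144
P(U=0 | obs) = 1/72 / 5/144 = 2/5
P(U=1 | obs) = 1/48 / 5/144 = 3/5
argmax = 1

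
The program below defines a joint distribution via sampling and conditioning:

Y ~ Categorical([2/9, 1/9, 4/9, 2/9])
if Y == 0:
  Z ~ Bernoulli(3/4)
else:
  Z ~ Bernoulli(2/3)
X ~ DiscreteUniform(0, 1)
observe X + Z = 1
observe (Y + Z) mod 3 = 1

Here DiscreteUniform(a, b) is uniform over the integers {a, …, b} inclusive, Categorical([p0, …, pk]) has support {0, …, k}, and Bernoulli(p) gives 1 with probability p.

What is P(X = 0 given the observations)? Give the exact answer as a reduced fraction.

Enumerate traces; 3 have nonzero weight after conditioning:
  (Y=0, Z=1, X=0) weight 1/12
  (Y=1, Z=0, X=1) weight 1/54
  (Y=3, Z=1, X=0) weight 2/27
Group by X:
  weight(X=0) = 17/108
  weight(X=1) = 1/54
Total weight = 17/108 + 1/54 = 19/108
P(X=0 | obs) = 17/108 / 19/108 = 17/19
P(X=1 | obs) = 1/54 / 19/108 = 2/19

P(X = 0 | obs) = 17/19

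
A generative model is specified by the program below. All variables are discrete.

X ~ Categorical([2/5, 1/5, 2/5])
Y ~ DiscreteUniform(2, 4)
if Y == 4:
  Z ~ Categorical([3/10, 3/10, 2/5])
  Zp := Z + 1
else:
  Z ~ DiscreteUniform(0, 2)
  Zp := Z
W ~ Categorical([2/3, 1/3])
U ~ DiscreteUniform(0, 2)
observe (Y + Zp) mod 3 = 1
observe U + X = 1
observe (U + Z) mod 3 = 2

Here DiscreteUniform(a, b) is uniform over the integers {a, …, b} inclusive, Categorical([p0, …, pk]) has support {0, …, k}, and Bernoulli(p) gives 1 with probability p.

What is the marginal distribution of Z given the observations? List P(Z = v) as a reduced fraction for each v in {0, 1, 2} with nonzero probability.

P(Z=1) = 10/21, P(Z=2) = 11/21

Enumerate traces; 6 have nonzero weight after conditioning:
  (X=0, Y=3, Z=1, W=0, U=1) weight 4/405
  (X=0, Y=3, Z=1, W=1, U=1) weight 2/405
  (X=1, Y=2, Z=2, W=0, U=0) weight 2/405
  (X=1, Y=2, Z=2, W=1, U=0) weight 1/405
  (X=1, Y=4, Z=2, W=0, U=0) weight 4/675
  (X=1, Y=4, Z=2, W=1, U=0) weight 2/675
Group by Z:
  weight(Z=1) = 2/135
  weight(Z=2) = 11/675
Total weight = 2/135 + 11/675 = 7/225
P(Z=1 | obs) = 2/135 / 7/225 = 10/21
P(Z=2 | obs) = 11/675 / 7/225 = 11/21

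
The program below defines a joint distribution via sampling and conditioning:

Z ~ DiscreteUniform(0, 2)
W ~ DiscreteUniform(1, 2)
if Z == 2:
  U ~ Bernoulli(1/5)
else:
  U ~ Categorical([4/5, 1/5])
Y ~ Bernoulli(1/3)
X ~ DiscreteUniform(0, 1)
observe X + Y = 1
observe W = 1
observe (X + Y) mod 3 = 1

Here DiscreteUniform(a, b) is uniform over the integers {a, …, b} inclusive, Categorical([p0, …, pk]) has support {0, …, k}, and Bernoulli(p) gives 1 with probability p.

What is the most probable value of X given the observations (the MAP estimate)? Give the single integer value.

Enumerate traces; 12 have nonzero weight after conditioning:
  (Z=0, W=1, U=0, Y=0, X=1) weight 2/45
  (Z=0, W=1, U=0, Y=1, X=0) weight 1/45
  (Z=0, W=1, U=1, Y=0, X=1) weight 1/90
  (Z=0, W=1, U=1, Y=1, X=0) weight 1/180
  (Z=1, W=1, U=0, Y=0, X=1) weight 2/45
  (Z=1, W=1, U=0, Y=1, X=0) weight 1/45
  (Z=1, W=1, U=1, Y=0, X=1) weight 1/90
  (Z=1, W=1, U=1, Y=1, X=0) weight 1/180
  … 4 more
Group by X:
  weight(X=0) = 1/12
  weight(X=1) = 1/6
Total weight = 1/12 + 1/6 = 1/4
P(X=0 | obs) = 1/12 / 1/4 = 1/3
P(X=1 | obs) = 1/6 / 1/4 = 2/3
argmax = 1

argmax_v P(X = v | obs) = 1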